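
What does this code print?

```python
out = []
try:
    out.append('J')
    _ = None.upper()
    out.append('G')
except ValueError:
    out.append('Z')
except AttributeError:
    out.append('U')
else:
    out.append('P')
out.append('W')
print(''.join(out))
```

Execution trace: 'J' (try body) → 'U' (except AttributeError) → 'W' (after the try/except). Output: JUW

Answer: JUW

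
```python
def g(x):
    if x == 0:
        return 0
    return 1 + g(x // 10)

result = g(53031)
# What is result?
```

Count of digits of 53031: 5

Answer: 5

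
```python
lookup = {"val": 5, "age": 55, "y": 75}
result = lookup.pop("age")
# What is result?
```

Trace:
`lookup = {"val": 5, "age": 55, "y": 75}` → lookup = {'val': 5, 'age': 55, 'y': 75}
`result = lookup.pop("age")` → lookup = {'val': 5, 'y': 75}; result = 55
So result = 55

Answer: 55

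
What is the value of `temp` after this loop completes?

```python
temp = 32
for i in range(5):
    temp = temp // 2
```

Halve 5 times: 32 // 2^5 = 1
`temp` takes the values: 32 → 16 → 8 → 4 → 2 → 1

Answer: 1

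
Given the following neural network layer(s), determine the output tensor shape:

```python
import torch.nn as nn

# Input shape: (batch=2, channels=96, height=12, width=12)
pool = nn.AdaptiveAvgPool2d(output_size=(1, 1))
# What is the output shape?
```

Input: (2, 96, 12, 12) -> Output: (2, 96, 1, 1)

Answer: (2, 96, 1, 1)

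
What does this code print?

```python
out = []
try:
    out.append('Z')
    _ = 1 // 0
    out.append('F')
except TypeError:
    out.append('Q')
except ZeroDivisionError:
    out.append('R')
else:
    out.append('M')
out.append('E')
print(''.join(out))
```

Execution trace: 'Z' (try body) → 'R' (except ZeroDivisionError) → 'E' (after the try/except). Output: ZRE

Answer: ZRE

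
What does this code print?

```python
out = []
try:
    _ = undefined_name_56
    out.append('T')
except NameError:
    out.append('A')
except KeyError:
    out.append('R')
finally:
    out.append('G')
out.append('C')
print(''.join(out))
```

Execution trace: 'A' (except NameError) → 'G' (finally) → 'C' (after the try/except). Output: AGC

Answer: AGC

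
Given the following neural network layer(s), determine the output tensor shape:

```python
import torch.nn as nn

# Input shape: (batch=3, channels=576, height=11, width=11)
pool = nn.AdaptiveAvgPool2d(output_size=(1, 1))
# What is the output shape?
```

Input: (3, 576, 11, 11) -> Output: (3, 576, 1, 1)

Answer: (3, 576, 1, 1)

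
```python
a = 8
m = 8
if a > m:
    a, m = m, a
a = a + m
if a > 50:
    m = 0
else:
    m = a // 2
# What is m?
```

Trace:
`a = 8` → a = 8
`m = 8` → m = 8
`if a > m: ...` → a > m is False → no variable changes
`a = a + m` → a = 16
`if a > 50: ...` → a > 50 is False, take else branch → no variable changes
So m = 8

Answer: 8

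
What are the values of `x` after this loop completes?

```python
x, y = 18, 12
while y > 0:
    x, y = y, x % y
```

GCD of 18 and 12
`x` takes the values: 18 → 12 → 6

Answer: 6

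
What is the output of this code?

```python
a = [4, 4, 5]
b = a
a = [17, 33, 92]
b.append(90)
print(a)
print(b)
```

Key concept: rebinding vs mutation: a is rebound to a new list, b still points at the original.
Step by step:
`a = [4, 4, 5]` → a = [4, 4, 5]
`b = a` → b = [4, 4, 5] (same object as a)
`a = [17, 33, 92]` → a = [17, 33, 92]
`b.append(90)` → b = [4, 4, 5, 90]
`print(a)` → prints [17, 33, 92]
`print(b)` → prints [4, 4, 5, 90]

Answer:
[17, 33, 92]
[4, 4, 5, 90]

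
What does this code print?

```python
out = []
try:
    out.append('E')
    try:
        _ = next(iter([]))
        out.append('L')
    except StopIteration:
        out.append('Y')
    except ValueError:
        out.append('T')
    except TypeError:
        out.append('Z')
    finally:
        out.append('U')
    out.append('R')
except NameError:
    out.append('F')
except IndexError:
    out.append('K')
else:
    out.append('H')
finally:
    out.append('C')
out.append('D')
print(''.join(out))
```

Execution trace: 'E' (try body) → 'Y' (inner except StopIteration) → 'U' (inner finally) → 'R' (try body, no exception) → 'H' (else) → 'C' (finally) → 'D' (after the try/except). Output: EYURHCD

Answer: EYURHCD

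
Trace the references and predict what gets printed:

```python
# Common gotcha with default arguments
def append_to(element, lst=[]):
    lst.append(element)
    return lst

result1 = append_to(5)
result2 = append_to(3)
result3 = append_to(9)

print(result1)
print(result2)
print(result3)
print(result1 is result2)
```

Key concept: mutable default argument gotcha.
Step by step:
`result1 = append_to(5)` → result1 = [5]
`result2 = append_to(3)` → result1 = [5, 3] (same object as result2); result2 = [5, 3] (same object as result1)
`result3 = append_to(9)` → result1 = [5, 3, 9] (same object as result2, result3); result2 = [5, 3, 9] (same object as result1, result3); result3 = [5, 3, 9] (same object as result1, result2)
`print(result1)` → prints [5, 3, 9]
`print(result2)` → prints [5, 3, 9]
`print(result3)` → prints [5, 3, 9]
`print(result1 is result2)` → prints True

Answer:
[5, 3, 9]
[5, 3, 9]
[5, 3, 9]
True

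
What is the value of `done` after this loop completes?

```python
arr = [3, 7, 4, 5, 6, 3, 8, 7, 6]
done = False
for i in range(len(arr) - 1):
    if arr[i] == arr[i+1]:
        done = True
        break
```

Check consecutive duplicates in [3, 7, 4, 5, 6, 3, 8, 7, 6]
`done` takes the values: False

Answer: False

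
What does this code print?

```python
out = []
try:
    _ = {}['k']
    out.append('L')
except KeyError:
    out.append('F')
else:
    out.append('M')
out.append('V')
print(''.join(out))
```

Execution trace: 'F' (except KeyError) → 'V' (after the try/except). Output: FV

Answer: FV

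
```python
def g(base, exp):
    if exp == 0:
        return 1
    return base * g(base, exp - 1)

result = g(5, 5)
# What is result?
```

g(5, 5) = 5 * 5 * 5 * 5 * 5 = 3125

Answer: 3125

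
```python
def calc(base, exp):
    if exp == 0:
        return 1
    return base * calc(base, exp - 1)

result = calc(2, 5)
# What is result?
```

calc(2, 5) = 2 * 2 * 2 * 2 * 2 = 32

Answer: 32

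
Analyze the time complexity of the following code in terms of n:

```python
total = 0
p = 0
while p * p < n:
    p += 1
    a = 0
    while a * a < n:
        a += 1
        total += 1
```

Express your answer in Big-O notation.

Each loop level contributes: √n × √n. Multiplying the contributions gives O(n).

Answer: O(n)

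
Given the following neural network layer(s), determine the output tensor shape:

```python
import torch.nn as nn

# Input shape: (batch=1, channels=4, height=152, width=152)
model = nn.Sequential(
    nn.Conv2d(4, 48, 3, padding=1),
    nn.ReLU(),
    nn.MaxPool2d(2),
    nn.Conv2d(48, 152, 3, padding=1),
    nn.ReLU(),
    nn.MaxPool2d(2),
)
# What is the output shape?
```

Input: (1, 4, 152, 152) -> after first Conv2d: (1, 48, 152, 152) -> after first MaxPool2d: (1, 48, 76, 76) -> after second Conv2d: (1, 152, 76, 76) -> Output: (1, 152, 38, 38)

Answer: (1, 152, 38, 38)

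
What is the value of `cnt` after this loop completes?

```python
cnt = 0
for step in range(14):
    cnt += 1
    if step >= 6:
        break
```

Loop breaks when step reaches 6, cnt is 7
`cnt` takes the values: 0 → 1 → 2 → 3 → 4 → 5 → 6 → 7

Answer: 7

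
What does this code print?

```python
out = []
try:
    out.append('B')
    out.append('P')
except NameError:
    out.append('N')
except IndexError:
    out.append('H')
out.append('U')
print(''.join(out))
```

Execution trace: 'B' (try body) → 'P' (try body, no exception) → 'U' (after the try/except). Output: BPU

Answer: BPU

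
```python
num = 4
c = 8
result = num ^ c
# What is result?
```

Trace:
`num = 4` → num = 4
`c = 8` → c = 8
`result = num ^ c` → result = 12
So result = 12

Answer: 12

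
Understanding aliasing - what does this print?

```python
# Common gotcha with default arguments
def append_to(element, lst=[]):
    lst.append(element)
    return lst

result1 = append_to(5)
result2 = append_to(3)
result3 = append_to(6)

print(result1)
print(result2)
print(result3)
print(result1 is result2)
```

Key concept: mutable default argument gotcha.
Step by step:
`result1 = append_to(5)` → result1 = [5]
`result2 = append_to(3)` → result1 = [5, 3] (same object as result2); result2 = [5, 3] (same object as result1)
`result3 = append_to(6)` → result1 = [5, 3, 6] (same object as result2, result3); result2 = [5, 3, 6] (same object as result1, result3); result3 = [5, 3, 6] (same object as result1, result2)
`print(result1)` → prints [5, 3, 6]
`print(result2)` → prints [5, 3, 6]
`print(result3)` → prints [5, 3, 6]
`print(result1 is result2)` → prints True

Answer:
[5, 3, 6]
[5, 3, 6]
[5, 3, 6]
True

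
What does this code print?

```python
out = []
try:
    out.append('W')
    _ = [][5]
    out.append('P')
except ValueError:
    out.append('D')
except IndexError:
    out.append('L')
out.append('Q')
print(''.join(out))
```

Execution trace: 'W' (try body) → 'L' (except IndexError) → 'Q' (after the try/except). Output: WLQ

Answer: WLQ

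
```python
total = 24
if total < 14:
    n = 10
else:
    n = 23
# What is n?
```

Trace:
`total = 24` → total = 24
`if total < 14: ...` → total < 14 is False, take else branch → n = 23
So n = 23

Answer: 23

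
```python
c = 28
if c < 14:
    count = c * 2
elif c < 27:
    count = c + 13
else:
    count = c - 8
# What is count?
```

Trace:
`c = 28` → c = 28
`if c < 14: ...` → c < 14 is False, c < 27 is False, take else branch → count = 20
So count = 20

Answer: 20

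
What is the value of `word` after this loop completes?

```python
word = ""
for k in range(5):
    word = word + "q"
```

Repeat 'q' 5 times
`word` takes the values: "" → "q" → "qq" → "qqq" → "qqqq" → "qqqqq"

Answer: "qqqqq"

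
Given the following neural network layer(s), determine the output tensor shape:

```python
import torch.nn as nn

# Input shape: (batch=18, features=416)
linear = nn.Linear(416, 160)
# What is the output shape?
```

Input: (18, 416) -> Output: (18, 160)

Answer: (18, 160)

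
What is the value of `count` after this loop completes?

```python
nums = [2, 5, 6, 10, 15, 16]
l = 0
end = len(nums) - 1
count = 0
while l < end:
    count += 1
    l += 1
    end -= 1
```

Iterations until pointers meet (list length 6)
`count` takes the values: 0 → 1 → 2 → 3

Answer: 3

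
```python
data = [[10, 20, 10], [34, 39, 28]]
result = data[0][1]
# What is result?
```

Trace:
`data = [[10, 20, 10], [34, 39, 28]]` → data = [[10, 20, 10], [34, 39, 28]]
`result = data[0][1]` → result = 20
So result = 20

Answer: 20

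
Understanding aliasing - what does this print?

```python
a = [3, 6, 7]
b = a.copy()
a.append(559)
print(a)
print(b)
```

Key concept: list.copy() creates independent copy.
Step by step:
`a = [3, 6, 7]` → a = [3, 6, 7]
`b = a.copy()` → b = [3, 6, 7]
`a.append(559)` → a = [3, 6, 7, 559]
`print(a)` → prints [3, 6, 7, 559]
`print(b)` → prints [3, 6, 7]

Answer:
[3, 6, 7, 559]
[3, 6, 7]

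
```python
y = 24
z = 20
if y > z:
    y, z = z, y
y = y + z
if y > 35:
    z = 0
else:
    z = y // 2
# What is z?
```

Trace:
`y = 24` → y = 24
`z = 20` → z = 20
`if y > z: ...` → y > z is True → y = 20; z = 24
`y = y + z` → y = 44
`if y > 35: ...` → y > 35 is True → z = 0
So z = 0

Answer: 0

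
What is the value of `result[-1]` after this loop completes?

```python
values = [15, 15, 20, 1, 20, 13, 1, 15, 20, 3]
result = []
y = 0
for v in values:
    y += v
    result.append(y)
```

Cumulative sum ends at 123
`result` takes the values: [] → [15] → [15, 30] → [15, 30, 50] → [15, 30, 50, 51] → [15, 30, 50, 51, 71] → [15, 30, 50, 51, 71, 84] → [15, 30, 50, 51, 71, 84, 85] → [15, 30, 50, 51, 71, 84, 85, 100] → [15, 30, 50, 51, 71, 84, 85, 100, 120] → [15, 30, 50, 51, 71, 84, 85, 100, 120, 123]
So `result[-1]` = 123

Answer: 123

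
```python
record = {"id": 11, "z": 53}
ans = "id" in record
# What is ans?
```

Trace:
`record = {"id": 11, "z": 53}` → record = {'id': 11, 'z': 53}
`ans = "id" in record` → ans = True
So ans = True

Answer: True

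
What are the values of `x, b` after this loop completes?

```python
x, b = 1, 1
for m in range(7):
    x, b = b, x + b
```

Fibonacci: after 7 iterations
`x, b` takes the values: (1, 1) → (1, 2) → (2, 3) → (3, 5) → (5, 8) → (8, 13) → (13, 21) → (21, 34)

Answer: 21, 34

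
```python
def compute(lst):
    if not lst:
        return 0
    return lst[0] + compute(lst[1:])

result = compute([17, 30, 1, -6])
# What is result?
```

17 + 30 + 1 + (-6) + 0 = 42

Answer: 42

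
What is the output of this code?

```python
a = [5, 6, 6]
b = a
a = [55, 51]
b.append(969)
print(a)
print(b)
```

Key concept: rebinding vs mutation: a is rebound to a new list, b still points at the original.
Step by step:
`a = [5, 6, 6]` → a = [5, 6, 6]
`b = a` → b = [5, 6, 6] (same object as a)
`a = [55, 51]` → a = [55, 51]
`b.append(969)` → b = [5, 6, 6, 969]
`print(a)` → prints [55, 51]
`print(b)` → prints [5, 6, 6, 969]

Answer:
[55, 51]
[5, 6, 6, 969]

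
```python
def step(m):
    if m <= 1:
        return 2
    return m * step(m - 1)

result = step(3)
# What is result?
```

step(3) = 3 * 2 * 2 = 12

Answer: 12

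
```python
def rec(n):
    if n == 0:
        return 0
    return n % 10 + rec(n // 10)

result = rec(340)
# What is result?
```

Sum of digits of 340: 0 + 4 + 3 = 7

Answer: 7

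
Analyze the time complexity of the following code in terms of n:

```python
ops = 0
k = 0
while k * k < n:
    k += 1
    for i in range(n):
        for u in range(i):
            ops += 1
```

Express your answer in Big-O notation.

Each loop level contributes: √n × n × n. Multiplying the contributions gives O(n^2√n).

Answer: O(n^2√n)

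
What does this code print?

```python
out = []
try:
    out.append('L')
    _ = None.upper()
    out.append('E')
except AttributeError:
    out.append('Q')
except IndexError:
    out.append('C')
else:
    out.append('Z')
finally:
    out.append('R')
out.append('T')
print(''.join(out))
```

Execution trace: 'L' (try body) → 'Q' (except AttributeError) → 'R' (finally) → 'T' (after the try/except). Output: LQRT

Answer: LQRT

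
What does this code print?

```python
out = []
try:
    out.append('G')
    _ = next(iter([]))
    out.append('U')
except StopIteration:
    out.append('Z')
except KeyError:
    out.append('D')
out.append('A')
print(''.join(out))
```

Execution trace: 'G' (try body) → 'Z' (except StopIteration) → 'A' (after the try/except). Output: GZA

Answer: GZA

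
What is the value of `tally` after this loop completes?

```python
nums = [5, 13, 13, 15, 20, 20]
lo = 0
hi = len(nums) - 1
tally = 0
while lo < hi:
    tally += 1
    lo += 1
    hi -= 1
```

Iterations until pointers meet (list length 6)
`tally` takes the values: 0 → 1 → 2 → 3

Answer: 3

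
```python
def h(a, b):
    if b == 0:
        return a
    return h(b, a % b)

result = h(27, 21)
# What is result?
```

h(27, 21) -> h(21, 6) -> h(6, 3) -> h(3, 0) -> 3

Answer: 3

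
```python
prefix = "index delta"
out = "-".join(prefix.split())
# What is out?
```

Trace:
`prefix = "index delta"` → prefix = 'index delta'
`out = "-".join(prefix.split())` → out = 'index-delta'
So out = 'index-delta'

Answer: 'index-delta'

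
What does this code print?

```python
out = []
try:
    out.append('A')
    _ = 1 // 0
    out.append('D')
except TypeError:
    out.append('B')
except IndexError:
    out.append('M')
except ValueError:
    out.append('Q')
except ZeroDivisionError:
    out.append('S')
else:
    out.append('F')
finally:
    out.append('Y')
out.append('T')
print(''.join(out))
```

Execution trace: 'A' (try body) → 'S' (except ZeroDivisionError) → 'Y' (finally) → 'T' (after the try/except). Output: ASYT

Answer: ASYT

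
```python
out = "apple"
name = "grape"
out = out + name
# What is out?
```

Trace:
`out = "apple"` → out = 'apple'
`name = "grape"` → name = 'grape'
`out = out + name` → out = 'applegrape'
So out = 'applegrape'

Answer: 'applegrape'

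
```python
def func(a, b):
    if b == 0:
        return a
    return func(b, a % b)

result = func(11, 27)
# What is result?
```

func(11, 27) -> func(27, 11) -> func(11, 5) -> func(5, 1) -> func(1, 0) -> 1

Answer: 1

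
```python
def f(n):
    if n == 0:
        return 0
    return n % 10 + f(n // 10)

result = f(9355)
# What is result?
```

Sum of digits of 9355: 5 + 5 + 3 + 9 = 22

Answer: 22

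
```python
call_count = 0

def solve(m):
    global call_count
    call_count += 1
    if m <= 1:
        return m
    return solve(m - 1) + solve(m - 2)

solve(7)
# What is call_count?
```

Calls(m) = 1 + Calls(m-1) + Calls(m-2); Calls(0)=Calls(1)=1. For m=7 this gives 41.

Answer: 41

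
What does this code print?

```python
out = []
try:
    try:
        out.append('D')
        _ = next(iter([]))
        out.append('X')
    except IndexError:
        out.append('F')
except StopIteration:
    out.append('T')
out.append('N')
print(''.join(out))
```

Execution trace: 'D' (inner try body) → 'T' (outer except StopIteration) → 'N' (after the try/except). Output: DTN

Answer: DTN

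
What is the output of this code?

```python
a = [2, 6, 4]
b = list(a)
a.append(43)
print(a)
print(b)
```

Key concept: list() constructor creates copy.
Step by step:
`a = [2, 6, 4]` → a = [2, 6, 4]
`b = list(a)` → b = [2, 6, 4]
`a.append(43)` → a = [2, 6, 4, 43]
`print(a)` → prints [2, 6, 4, 43]
`print(b)` → prints [2, 6, 4]

Answer:
[2, 6, 4, 43]
[2, 6, 4]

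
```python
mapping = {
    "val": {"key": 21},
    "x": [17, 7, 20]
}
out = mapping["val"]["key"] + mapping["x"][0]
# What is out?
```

Trace:
`mapping = { ...` → mapping = {'val': {'key': 21}, 'x': [17, 7, 20]}
`out = mapping["val"]["key"] + mapping["x"][0]` → out = 38
So out = 38

Answer: 38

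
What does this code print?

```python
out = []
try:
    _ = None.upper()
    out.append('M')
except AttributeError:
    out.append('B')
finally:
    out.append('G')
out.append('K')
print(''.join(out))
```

Execution trace: 'B' (except AttributeError) → 'G' (finally) → 'K' (after the try/except). Output: BGK

Answer: BGK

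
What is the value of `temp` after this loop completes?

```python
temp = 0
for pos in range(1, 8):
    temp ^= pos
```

XOR of 1 to 7
`temp` takes the values: 0 → 1 → 3 → 0 → 4 → 1 → 7 → 0

Answer: 0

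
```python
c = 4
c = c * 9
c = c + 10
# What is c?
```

Trace:
`c = 4` → c = 4
`c = c * 9` → c = 36
`c = c + 10` → c = 46
So c = 46

Answer: 46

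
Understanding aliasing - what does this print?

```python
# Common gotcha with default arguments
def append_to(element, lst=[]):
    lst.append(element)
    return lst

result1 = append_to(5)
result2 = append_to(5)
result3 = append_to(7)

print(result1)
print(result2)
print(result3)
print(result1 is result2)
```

Key concept: mutable default argument gotcha.
Step by step:
`result1 = append_to(5)` → result1 = [5]
`result2 = append_to(5)` → result1 = [5, 5] (same object as result2); result2 = [5, 5] (same object as result1)
`result3 = append_to(7)` → result1 = [5, 5, 7] (same object as result2, result3); result2 = [5, 5, 7] (same object as result1, result3); result3 = [5, 5, 7] (same object as result1, result2)
`print(result1)` → prints [5, 5, 7]
`print(result2)` → prints [5, 5, 7]
`print(result3)` → prints [5, 5, 7]
`print(result1 is result2)` → prints True

Answer:
[5, 5, 7]
[5, 5, 7]
[5, 5, 7]
True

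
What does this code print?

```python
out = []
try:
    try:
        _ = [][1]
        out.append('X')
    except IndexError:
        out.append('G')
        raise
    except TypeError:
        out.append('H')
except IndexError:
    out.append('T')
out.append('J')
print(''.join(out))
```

Execution trace: 'G' (inner except IndexError) → 'T' (outer except IndexError) → 'J' (after the try/except). Output: GTJ

Answer: GTJ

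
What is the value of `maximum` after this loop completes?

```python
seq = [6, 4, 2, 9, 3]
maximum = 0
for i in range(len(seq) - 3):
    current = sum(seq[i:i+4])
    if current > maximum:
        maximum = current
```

Max sum of 4-element window in [6, 4, 2, 9, 3]
`maximum` takes the values: 0 → 21

Answer: 21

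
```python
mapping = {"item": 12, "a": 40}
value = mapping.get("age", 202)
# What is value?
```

Trace:
`mapping = {"item": 12, "a": 40}` → mapping = {'item': 12, 'a': 40}
`value = mapping.get("age", 202)` → value = 202
So value = 202

Answer: 202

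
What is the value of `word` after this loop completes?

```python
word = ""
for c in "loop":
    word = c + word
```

Reverse 'loop'
`word` takes the values: "" → "l" → "ol" → "ool" → "pool"

Answer: "pool"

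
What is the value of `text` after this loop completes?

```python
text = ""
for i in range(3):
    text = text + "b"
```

Repeat 'b' 3 times
`text` takes the values: "" → "b" → "bb" → "bbb"

Answer: "bbb"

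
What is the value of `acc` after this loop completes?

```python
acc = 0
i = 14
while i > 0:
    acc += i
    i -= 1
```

Sum 14 down to 1
`acc` takes the values: 0 → 14 → 27 → 39 → 50 → 60 → 69 → 77 → 84 → 90 → 95 → 99 → 102 → 104 → 105

Answer: 105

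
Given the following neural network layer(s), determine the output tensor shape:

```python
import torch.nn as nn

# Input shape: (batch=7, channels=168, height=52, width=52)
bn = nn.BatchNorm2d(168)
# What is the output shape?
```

Input: (7, 168, 52, 52) -> Output: (7, 168, 52, 52)

Answer: (7, 168, 52, 52)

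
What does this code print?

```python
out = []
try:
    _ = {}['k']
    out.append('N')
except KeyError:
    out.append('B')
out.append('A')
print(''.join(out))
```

Execution trace: 'B' (except KeyError) → 'A' (after the try/except). Output: BA

Answer: BA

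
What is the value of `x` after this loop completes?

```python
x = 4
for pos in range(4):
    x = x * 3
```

Multiply by 3, 4 times: 4 * 3^4 = 324
`x` takes the values: 4 → 12 → 36 → 108 → 324

Answer: 324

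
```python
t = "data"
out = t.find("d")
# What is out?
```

Trace:
`t = "data"` → t = 'data'
`out = t.find("d")` → out = 0
So out = 0

Answer: 0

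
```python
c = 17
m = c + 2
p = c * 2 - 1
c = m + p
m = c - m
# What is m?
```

Trace:
`c = 17` → c = 17
`m = c + 2` → m = 19
`p = c * 2 - 1` → p = 33
`c = m + p` → c = 52
`m = c - m` → m = 33
So m = 33

Answer: 33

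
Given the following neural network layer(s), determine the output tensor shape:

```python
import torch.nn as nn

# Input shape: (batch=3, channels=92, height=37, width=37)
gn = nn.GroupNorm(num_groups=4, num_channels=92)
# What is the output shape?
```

Input: (3, 92, 37, 37) -> Output: (3, 92, 37, 37)

Answer: (3, 92, 37, 37)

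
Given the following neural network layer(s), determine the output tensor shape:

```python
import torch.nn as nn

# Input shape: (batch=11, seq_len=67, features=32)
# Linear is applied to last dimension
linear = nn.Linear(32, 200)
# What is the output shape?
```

Input: (11, 67, 32) -> Output: (11, 67, 200)

Answer: (11, 67, 200)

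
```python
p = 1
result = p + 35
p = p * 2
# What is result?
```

Trace:
`p = 1` → p = 1
`result = p + 35` → result = 36
`p = p * 2` → p = 2
So result = 36

Answer: 36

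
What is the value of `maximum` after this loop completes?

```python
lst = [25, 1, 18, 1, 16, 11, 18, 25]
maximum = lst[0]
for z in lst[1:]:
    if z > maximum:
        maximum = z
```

Maximum of [25, 1, 18, 1, 16, 11, 18, 25]
`maximum` takes the values: 25

Answer: 25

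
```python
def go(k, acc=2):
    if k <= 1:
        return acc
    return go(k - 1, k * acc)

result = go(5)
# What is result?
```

Accumulator trace (n, acc): (5, 2) -> (4, 10) -> (3, 40) -> (2, 120) -> (1, 240) -> return 240

Answer: 240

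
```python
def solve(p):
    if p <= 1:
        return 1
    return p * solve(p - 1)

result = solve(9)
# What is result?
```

solve(9) = 9 * 8 * 7 * 6 * 5 * 4 * 3 * 2 * 1 = 362880

Answer: 362880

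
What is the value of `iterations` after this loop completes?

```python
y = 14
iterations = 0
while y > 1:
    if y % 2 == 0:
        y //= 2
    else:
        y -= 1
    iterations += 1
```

Steps to reduce 14 to 1
`iterations` takes the values: 0 → 1 → 2 → 3 → 4 → 5

Answer: 5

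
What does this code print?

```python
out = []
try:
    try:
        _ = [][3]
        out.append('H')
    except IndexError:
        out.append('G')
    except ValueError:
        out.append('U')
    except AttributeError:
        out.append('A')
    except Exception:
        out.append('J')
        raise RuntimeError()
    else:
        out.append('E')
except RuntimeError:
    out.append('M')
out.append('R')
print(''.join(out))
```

Execution trace: 'G' (inner except IndexError) → 'R' (after the try/except). Output: GR

Answer: GR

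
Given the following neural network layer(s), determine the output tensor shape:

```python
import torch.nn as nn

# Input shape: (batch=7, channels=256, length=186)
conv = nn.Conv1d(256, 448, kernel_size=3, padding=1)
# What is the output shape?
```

Input: (7, 256, 186) -> Output: (7, 448, 186)

Answer: (7, 448, 186)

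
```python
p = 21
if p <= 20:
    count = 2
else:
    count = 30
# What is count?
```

Trace:
`p = 21` → p = 21
`if p <= 20: ...` → p <= 20 is False, take else branch → count = 30
So count = 30

Answer: 30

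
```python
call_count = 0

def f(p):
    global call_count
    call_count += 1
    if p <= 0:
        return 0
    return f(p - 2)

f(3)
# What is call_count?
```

Linear recursion stepping by 2: 3 calls from p=3 down to ≤0.

Answer: 3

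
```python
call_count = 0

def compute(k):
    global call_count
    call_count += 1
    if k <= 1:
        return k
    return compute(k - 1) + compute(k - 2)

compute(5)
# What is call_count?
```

Calls(k) = 1 + Calls(k-1) + Calls(k-2); Calls(0)=Calls(1)=1. For k=5 this gives 15.

Answer: 15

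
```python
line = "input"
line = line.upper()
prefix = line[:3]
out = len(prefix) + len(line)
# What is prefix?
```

Trace:
`line = "input"` → line = 'input'
`line = line.upper()` → line = 'INPUT'
`prefix = line[:3]` → prefix = 'INP'
`out = len(prefix) + len(line)` → out = 8
So prefix = 'INP'

Answer: 'INP'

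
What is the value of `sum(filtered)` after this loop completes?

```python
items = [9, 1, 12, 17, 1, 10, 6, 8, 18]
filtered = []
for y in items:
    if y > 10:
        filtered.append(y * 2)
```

Sum of doubled values > 10
`filtered` takes the values: [] → [24] → [24, 34] → [24, 34, 36]
So `sum(filtered)` = 94

Answer: 94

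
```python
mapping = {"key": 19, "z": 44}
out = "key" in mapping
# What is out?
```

Trace:
`mapping = {"key": 19, "z": 44}` → mapping = {'key': 19, 'z': 44}
`out = "key" in mapping` → out = True
So out = True

Answer: True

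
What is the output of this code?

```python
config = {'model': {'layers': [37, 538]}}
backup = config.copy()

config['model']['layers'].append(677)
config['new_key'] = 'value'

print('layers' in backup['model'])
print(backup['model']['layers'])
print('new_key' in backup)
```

Key concept: shallow copy gotcha with nested dict.
Step by step:
`config = {'model': {'layers': [37, 538]}}` → config = {'model': {'layers': [37, 538]}}
`backup = config.copy()` → backup = {'model': {'layers': [37, 538]}}
`config['model']['layers'].append(677)` → config = {'model': {'layers': [37, 538, 677]}}; backup = {'model': {'layers': [37, 538, 677]}}
`config['new_key'] = 'value'` → config = {'model': {'layers': [37, 538, 677]}, 'new_key': 'value'}
`print('layers' in backup['model'])` → prints True
`print(backup['model']['layers'])` → prints [37, 538, 677]
`print('new_key' in backup)` → prints False

Answer:
True
[37, 538, 677]
False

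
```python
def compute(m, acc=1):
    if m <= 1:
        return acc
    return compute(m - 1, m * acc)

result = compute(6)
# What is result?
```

Accumulator trace (n, acc): (6, 1) -> (5, 6) -> (4, 30) -> (3, 120) -> (2, 360) -> (1, 720) -> return 720

Answer: 720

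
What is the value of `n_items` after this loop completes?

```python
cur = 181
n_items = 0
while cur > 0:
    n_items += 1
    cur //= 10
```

Count digits by repeated division by 10
`n_items` takes the values: 0 → 1 → 2 → 3

Answer: 3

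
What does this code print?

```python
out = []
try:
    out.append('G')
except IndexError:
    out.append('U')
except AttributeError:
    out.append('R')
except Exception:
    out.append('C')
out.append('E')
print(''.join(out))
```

Execution trace: 'G' (try body, no exception) → 'E' (after the try/except). Output: GE

Answer: GE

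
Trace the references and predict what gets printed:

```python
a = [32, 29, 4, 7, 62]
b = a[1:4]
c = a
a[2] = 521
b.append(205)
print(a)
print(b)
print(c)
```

Key concept: slice vs alias.
Step by step:
`a = [32, 29, 4, 7, 62]` → a = [32, 29, 4, 7, 62]
`b = a[1:4]` → b = [29, 4, 7]
`c = a` → c = [32, 29, 4, 7, 62] (same object as a)
`a[2] = 521` → a = [32, 29, 521, 7, 62] (same object as c); c = [32, 29, 521, 7, 62] (same object as a)
`b.append(205)` → b = [29, 4, 7, 205]
`print(a)` → prints [32, 29, 521, 7, 62]
`print(b)` → prints [29, 4, 7, 205]
`print(c)` → prints [32, 29, 521, 7, 62]

Answer:
[32, 29, 521, 7, 62]
[29, 4, 7, 205]
[32, 29, 521, 7, 62]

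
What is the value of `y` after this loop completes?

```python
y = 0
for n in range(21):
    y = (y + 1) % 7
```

Increment mod 7, 21 times = 0
`y` takes the values: 0 → 1 → 2 → 3 → 4 → 5 → 6 → 0 → 1 → 2 → 3 → 4 → 5 → 6 → 0 → 1 → 2 → 3 → 4 → 5 → 6 → 0

Answer: 0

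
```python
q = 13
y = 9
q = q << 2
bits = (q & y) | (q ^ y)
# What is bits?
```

Trace:
`q = 13` → q = 13
`y = 9` → y = 9
`q = q << 2` → q = 52
`bits = (q & y) | (q ^ y)` → bits = 61
So bits = 61

Answer: 61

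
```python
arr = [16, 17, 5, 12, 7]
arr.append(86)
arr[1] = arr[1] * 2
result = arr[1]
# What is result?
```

Trace:
`arr = [16, 17, 5, 12, 7]` → arr = [16, 17, 5, 12, 7]
`arr.append(86)` → arr = [16, 17, 5, 12, 7, 86]
`arr[1] = arr[1] * 2` → arr = [16, 34, 5, 12, 7, 86]
`result = arr[1]` → result = 34
So result = 34

Answer: 34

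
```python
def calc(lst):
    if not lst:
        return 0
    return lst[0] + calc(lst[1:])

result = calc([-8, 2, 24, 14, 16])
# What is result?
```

(-8) + 2 + 24 + 14 + 16 + 0 = 48

Answer: 48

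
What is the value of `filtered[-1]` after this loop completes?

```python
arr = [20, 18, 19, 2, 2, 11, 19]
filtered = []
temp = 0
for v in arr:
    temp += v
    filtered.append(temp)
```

Cumulative sum ends at 91
`filtered` takes the values: [] → [20] → [20, 38] → [20, 38, 57] → [20, 38, 57, 59] → [20, 38, 57, 59, 61] → [20, 38, 57, 59, 61, 72] → [20, 38, 57, 59, 61, 72, 91]
So `filtered[-1]` = 91

Answer: 91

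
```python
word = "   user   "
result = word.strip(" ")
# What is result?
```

Trace:
`word = "   user   "` → word = '   user   '
`result = word.strip(" ")` → result = 'user'
So result = 'user'

Answer: 'user'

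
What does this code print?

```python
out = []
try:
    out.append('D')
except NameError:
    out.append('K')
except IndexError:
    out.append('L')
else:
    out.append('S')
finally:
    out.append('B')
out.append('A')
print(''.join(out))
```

Execution trace: 'D' (try body, no exception) → 'S' (else) → 'B' (finally) → 'A' (after the try/except). Output: DSBA

Answer: DSBA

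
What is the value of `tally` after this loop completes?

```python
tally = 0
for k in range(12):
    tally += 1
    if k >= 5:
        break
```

Loop breaks when k reaches 5, tally is 6
`tally` takes the values: 0 → 1 → 2 → 3 → 4 → 5 → 6

Answer: 6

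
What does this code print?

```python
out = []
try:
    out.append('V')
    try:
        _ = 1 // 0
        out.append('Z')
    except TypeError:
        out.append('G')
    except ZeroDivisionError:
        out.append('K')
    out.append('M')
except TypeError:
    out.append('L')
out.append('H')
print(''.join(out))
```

Execution trace: 'V' (try body) → 'K' (inner except ZeroDivisionError) → 'M' (try body, no exception) → 'H' (after the try/except). Output: VKMH

Answer: VKMH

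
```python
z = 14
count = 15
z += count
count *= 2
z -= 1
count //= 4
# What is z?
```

Trace:
`z = 14` → z = 14
`count = 15` → count = 15
`z += count` → z = 29
`count *= 2` → count = 30
`z -= 1` → z = 28
`count //= 4` → count = 7
So z = 28

Answer: 28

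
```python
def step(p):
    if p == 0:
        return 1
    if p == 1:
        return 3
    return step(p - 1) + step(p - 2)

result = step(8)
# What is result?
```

Build up from base cases: step(0)=1, step(1)=3, step(2)=4, step(3)=7, step(4)=11, step(5)=18, step(6)=29, ..., step(8)=76

Answer: 76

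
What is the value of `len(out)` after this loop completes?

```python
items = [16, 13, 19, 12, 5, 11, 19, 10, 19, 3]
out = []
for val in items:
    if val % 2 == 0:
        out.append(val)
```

Count even numbers in [16, 13, 19, 12, 5, 11, 19, 10, 19, 3]
`out` takes the values: [] → [16] → [16, 12] → [16, 12, 10]
So `len(out)` = 3

Answer: 3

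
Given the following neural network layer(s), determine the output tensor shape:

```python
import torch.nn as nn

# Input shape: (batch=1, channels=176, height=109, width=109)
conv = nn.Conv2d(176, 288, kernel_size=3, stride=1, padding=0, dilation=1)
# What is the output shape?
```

Input: (1, 176, 109, 109) -> Output: (1, 288, 107, 107)

Answer: (1, 288, 107, 107)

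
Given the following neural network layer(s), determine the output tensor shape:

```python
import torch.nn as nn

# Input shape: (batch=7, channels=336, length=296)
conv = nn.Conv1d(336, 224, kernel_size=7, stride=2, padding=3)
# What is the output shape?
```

Input: (7, 336, 296) -> Output: (7, 224, 148)

Answer: (7, 224, 148)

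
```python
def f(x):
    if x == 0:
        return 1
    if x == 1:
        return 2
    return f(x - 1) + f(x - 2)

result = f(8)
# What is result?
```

Build up from base cases: f(0)=1, f(1)=2, f(2)=3, f(3)=5, f(4)=8, f(5)=13, f(6)=21, ..., f(8)=55

Answer: 55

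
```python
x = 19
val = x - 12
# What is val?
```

Trace:
`x = 19` → x = 19
`val = x - 12` → val = 7
So val = 7

Answer: 7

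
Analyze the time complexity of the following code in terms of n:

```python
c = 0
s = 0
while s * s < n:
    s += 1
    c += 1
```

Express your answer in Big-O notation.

Each loop level contributes: √n. Multiplying the contributions gives O(√n).

Answer: O(√n)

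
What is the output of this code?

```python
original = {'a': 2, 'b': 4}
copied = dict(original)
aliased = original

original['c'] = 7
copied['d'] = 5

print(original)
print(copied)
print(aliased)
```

Key concept: dict() creates copy, assignment creates alias.
Step by step:
`original = {'a': 2, 'b': 4}` → original = {'a': 2, 'b': 4}
`copied = dict(original)` → copied = {'a': 2, 'b': 4}
`aliased = original` → aliased = {'a': 2, 'b': 4} (same object as original)
`original['c'] = 7` → original = {'a': 2, 'b': 4, 'c': 7} (same object as aliased); aliased = {'a': 2, 'b': 4, 'c': 7} (same object as original)
`copied['d'] = 5` → copied = {'a': 2, 'b': 4, 'd': 5}
`print(original)` → prints {'a': 2, 'b': 4, 'c': 7}
`print(copied)` → prints {'a': 2, 'b': 4, 'd': 5}
`print(aliased)` → prints {'a': 2, 'b': 4, 'c': 7}

Answer:
{'a': 2, 'b': 4, 'c': 7}
{'a': 2, 'b': 4, 'd': 5}
{'a': 2, 'b': 4, 'c': 7}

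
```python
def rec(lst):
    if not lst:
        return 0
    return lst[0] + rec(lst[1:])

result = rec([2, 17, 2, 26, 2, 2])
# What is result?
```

2 + 17 + 2 + 26 + 2 + 2 + 0 = 51

Answer: 51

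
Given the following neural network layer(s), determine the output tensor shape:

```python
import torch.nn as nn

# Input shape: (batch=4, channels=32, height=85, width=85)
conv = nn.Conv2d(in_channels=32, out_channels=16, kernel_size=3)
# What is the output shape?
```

Input: (4, 32, 85, 85) -> Output: (4, 16, 83, 83)

Answer: (4, 16, 83, 83)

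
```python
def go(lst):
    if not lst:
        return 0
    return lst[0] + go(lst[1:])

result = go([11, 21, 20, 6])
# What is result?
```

11 + 21 + 20 + 6 + 0 = 58

Answer: 58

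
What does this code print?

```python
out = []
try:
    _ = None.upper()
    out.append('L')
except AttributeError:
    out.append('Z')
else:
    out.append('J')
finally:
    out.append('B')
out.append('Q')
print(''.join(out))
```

Execution trace: 'Z' (except AttributeError) → 'B' (finally) → 'Q' (after the try/except). Output: ZBQ

Answer: ZBQ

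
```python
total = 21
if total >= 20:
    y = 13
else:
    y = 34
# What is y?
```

Trace:
`total = 21` → total = 21
`if total >= 20: ...` → total >= 20 is True → y = 13
So y = 13

Answer: 13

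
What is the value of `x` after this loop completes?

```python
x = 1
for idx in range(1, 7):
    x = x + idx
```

Start at 1, add 1 through 6
`x` takes the values: 1 → 2 → 4 → 7 → 11 → 16 → 22

Answer: 22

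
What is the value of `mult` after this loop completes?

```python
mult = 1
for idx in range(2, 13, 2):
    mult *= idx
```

Product of even numbers 2 to 12
`mult` takes the values: 1 → 2 → 8 → 48 → 384 → 3840 → 46080

Answer: 46080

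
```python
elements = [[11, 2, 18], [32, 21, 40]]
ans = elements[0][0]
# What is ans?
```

Trace:
`elements = [[11, 2, 18], [32, 21, 40]]` → elements = [[11, 2, 18], [32, 21, 40]]
`ans = elements[0][0]` → ans = 11
So ans = 11

Answer: 11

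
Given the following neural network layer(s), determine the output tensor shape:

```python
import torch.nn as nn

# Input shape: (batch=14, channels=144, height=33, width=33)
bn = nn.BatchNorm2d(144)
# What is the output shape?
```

Input: (14, 144, 33, 33) -> Output: (14, 144, 33, 33)

Answer: (14, 144, 33, 33)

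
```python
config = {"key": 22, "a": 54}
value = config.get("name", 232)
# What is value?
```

Trace:
`config = {"key": 22, "a": 54}` → config = {'key': 22, 'a': 54}
`value = config.get("name", 232)` → value = 232
So value = 232

Answer: 232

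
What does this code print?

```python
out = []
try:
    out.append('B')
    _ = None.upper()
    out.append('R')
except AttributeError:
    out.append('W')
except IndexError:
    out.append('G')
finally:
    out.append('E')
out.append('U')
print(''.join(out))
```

Execution trace: 'B' (try body) → 'W' (except AttributeError) → 'E' (finally) → 'U' (after the try/except). Output: BWEU

Answer: BWEU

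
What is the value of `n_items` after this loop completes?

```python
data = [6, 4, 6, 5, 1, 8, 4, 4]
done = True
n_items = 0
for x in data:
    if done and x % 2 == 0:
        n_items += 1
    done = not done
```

Count even values at even positions
`n_items` takes the values: 0 → 1 → 2 → 3

Answer: 3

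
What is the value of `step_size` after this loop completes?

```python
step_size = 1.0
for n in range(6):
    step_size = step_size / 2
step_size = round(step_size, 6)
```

Halving LR 6 times: 1 / 2^6
`step_size` takes the values: 1.0 → 0.5 → 0.25 → 0.125 → 0.0625 → 0.03125 → 0.015625

Answer: 0.015625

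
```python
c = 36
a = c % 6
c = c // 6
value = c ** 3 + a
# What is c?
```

Trace:
`c = 36` → c = 36
`a = c % 6` → a = 0
`c = c // 6` → c = 6
`value = c ** 3 + a` → value = 216
So c = 6

Answer: 6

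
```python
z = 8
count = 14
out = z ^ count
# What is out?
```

Trace:
`z = 8` → z = 8
`count = 14` → count = 14
`out = z ^ count` → out = 6
So out = 6

Answer: 6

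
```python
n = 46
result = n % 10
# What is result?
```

Trace:
`n = 46` → n = 46
`result = n % 10` → result = 6
So result = 6

Answer: 6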